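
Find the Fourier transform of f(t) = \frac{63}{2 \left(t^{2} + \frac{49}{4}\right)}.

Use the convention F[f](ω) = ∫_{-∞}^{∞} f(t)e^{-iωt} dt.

F(ω) = 9 \pi e^{- \frac{7 \left|{\omega}\right|}{2}}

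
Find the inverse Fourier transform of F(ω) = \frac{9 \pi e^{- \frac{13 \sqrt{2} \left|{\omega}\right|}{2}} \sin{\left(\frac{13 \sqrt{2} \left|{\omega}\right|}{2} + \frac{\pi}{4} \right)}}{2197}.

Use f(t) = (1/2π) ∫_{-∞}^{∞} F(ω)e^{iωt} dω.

f(t) = \frac{9}{t^{4} + 28561}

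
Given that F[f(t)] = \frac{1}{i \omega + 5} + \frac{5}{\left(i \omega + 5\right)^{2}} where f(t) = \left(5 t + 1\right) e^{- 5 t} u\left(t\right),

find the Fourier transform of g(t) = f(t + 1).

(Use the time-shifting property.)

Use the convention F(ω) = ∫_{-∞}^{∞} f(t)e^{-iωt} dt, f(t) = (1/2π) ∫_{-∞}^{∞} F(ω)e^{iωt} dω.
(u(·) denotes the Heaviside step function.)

F[g](ω) = \frac{\left(- i \omega - 10\right) e^{i \omega}}{\omega^{2} - 10 i \omega - 25}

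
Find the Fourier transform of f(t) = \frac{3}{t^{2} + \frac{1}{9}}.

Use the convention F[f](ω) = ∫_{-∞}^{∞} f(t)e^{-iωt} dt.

F(ω) = 9 \pi e^{- \frac{\left|{\omega}\right|}{3}}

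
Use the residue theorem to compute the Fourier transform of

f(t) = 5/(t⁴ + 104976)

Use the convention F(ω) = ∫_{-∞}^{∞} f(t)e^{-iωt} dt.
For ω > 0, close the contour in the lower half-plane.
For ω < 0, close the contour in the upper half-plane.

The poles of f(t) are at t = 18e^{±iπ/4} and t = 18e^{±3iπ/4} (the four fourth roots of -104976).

Let g(z) = f(z)e^{-iωz}; for large |z| the factor e^{-iωz} decays in the lower half-plane when ω > 0 and in the upper half-plane when ω < 0.

Case ω > 0 (lower half-plane, clockwise contour ⇒ F(ω) = -2πi·ΣRes):
  Res_{z = - 9 \sqrt{2} - 9 \sqrt{2} i} g(z) = \frac{5 \sqrt{2} i \left(1 - i\right) e^{9 \sqrt{2} \omega \left(-1 + i\right)}}{46656}
  Res_{z = 9 \sqrt{2} - 9 \sqrt{2} i} g(z) = \frac{5 \sqrt{2} i \left(1 + i\right) e^{- 9 \sqrt{2} \omega \left(1 + i\right)}}{46656}
  F(ω) = -2πi·ΣRes = \frac{5 \sqrt{2} \pi \left(1 - i\right) \left(e^{18 \sqrt{2} i \omega} + i\right) e^{- 9 \sqrt{2} \omega \left(1 + i\right)}}{23328} = \frac{5 \pi e^{- 9 \sqrt{2} \omega} \sin{\left(9 \sqrt{2} \omega + \frac{\pi}{4} \right)}}{5832}

Case ω < 0 (upper half-plane, counterclockwise contour ⇒ F(ω) = +2πi·ΣRes):
  Res_{z = 9 \sqrt{2} + 9 \sqrt{2} i} g(z) = \frac{5 \sqrt{2} i \left(-1 + i\right) e^{9 \sqrt{2} \omega \left(1 - i\right)}}{46656}
  Res_{z = - 9 \sqrt{2} + 9 \sqrt{2} i} g(z) = \frac{5 \sqrt{2} \left(1 - i\right) e^{9 \sqrt{2} \omega \left(1 + i\right)}}{46656}
  F(ω) = 2πi·ΣRes = - \frac{5 \sqrt{2} i \pi \left(i \left(1 - i\right) e^{9 \sqrt{2} \omega \left(1 - i\right)} - \left(1 - i\right) e^{9 \sqrt{2} \omega \left(1 + i\right)}\right)}{23328} = \frac{5 \pi e^{9 \sqrt{2} \omega} \cos{\left(9 \sqrt{2} \omega + \frac{\pi}{4} \right)}}{5832}

Both cases combine into a single formula in |ω|:

F(ω) = \frac{5 \pi e^{- 9 \sqrt{2} \left|{\omega}\right|} \sin{\left(9 \sqrt{2} \left|{\omega}\right| + \frac{\pi}{4} \right)}}{5832}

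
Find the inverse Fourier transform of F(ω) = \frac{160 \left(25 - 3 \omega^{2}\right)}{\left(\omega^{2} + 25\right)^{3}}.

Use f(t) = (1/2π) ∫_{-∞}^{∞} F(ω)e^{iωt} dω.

f(t) = 8 t^{2} e^{- 5 \left|{t}\right|}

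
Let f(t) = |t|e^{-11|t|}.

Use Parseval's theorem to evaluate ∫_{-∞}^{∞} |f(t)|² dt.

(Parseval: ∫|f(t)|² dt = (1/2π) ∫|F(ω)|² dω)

∫|f(t)|² dt = \frac{1}{2662}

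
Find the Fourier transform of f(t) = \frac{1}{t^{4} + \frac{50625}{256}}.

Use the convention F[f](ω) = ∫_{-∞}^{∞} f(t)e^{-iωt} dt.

F(ω) = \frac{64 \pi e^{- \frac{15 \sqrt{2} \left|{\omega}\right|}{8}} \sin{\left(\frac{15 \sqrt{2} \left|{\omega}\right|}{8} + \frac{\pi}{4} \right)}}{3375}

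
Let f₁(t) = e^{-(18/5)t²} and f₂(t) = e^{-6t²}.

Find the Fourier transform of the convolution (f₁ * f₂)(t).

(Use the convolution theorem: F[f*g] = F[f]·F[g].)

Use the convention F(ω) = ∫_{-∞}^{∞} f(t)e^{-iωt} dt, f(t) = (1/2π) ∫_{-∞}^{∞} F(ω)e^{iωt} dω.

F[f₁*f₂](ω) = \frac{\sqrt{15} \pi e^{- \frac{\omega^{2}}{9}}}{18}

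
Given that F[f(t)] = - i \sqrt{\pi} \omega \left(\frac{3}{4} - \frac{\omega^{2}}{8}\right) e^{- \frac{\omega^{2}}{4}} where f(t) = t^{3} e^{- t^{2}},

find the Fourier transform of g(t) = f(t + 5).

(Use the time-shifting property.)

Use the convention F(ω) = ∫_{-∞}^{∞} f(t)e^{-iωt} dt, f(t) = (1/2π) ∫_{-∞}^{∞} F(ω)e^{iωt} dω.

F[g](ω) = \frac{i \sqrt{\pi} \omega \left(\omega^{2} - 6\right) e^{\frac{\omega \left(- \omega + 20 i\right)}{4}}}{8}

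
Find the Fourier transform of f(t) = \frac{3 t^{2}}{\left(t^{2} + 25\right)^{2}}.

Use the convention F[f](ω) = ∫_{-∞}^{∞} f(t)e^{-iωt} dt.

F(ω) = \frac{3 \pi \left(1 - 5 \left|{\omega}\right|\right) e^{- 5 \left|{\omega}\right|}}{10}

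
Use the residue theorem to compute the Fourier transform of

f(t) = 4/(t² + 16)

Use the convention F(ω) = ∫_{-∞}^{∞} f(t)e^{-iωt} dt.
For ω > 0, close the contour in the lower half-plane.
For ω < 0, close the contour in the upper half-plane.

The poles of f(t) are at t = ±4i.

Let g(z) = f(z)e^{-iωz}; for large |z| the factor e^{-iωz} decays in the lower half-plane when ω > 0 and in the upper half-plane when ω < 0.

Case ω > 0 (lower half-plane, clockwise contour ⇒ F(ω) = -2πi·ΣRes):
  Res_{z = - 4 i} g(z) = \frac{i e^{- 4 \omega}}{2}
  F(ω) = -2πi·ΣRes = \pi e^{- 4 \omega}

Case ω < 0 (upper half-plane, counterclockwise contour ⇒ F(ω) = +2πi·ΣRes):
  Res_{z = 4 i} g(z) = - \frac{i e^{4 \omega}}{2}
  F(ω) = 2πi·ΣRes = \pi e^{4 \omega}

Both cases combine into a single formula in |ω|:

F(ω) = \pi e^{- 4 \left|{\omega}\right|}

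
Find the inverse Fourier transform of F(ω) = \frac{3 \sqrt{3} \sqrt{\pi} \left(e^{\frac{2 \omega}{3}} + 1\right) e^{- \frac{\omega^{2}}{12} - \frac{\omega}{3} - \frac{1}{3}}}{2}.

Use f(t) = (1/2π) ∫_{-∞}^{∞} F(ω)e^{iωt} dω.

f(t) = 9 e^{- 3 t^{2}} \cos{\left(2 t \right)}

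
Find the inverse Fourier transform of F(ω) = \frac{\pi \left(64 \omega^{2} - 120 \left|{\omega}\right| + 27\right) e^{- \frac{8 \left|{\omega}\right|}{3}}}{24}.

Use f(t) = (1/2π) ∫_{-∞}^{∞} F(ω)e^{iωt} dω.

f(t) = \frac{8 t^{4}}{\left(t^{2} + \frac{64}{9}\right)^{3}}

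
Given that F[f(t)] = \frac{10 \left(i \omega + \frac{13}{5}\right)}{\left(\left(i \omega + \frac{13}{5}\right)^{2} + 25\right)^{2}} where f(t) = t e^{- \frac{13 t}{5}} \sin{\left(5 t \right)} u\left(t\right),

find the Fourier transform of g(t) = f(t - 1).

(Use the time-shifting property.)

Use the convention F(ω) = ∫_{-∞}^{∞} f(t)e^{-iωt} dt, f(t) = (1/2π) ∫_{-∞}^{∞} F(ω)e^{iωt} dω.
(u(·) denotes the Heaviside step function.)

F[g](ω) = \frac{1250 \left(5 i \omega + 13\right) e^{- i \omega}}{\left(\left(5 i \omega + 13\right)^{2} + 625\right)^{2}}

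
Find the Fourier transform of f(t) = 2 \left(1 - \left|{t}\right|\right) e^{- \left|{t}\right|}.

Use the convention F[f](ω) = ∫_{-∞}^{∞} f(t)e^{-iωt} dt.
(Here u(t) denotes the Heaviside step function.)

F(ω) = \frac{8 \omega^{2}}{\left(\omega^{2} + 1\right)^{2}}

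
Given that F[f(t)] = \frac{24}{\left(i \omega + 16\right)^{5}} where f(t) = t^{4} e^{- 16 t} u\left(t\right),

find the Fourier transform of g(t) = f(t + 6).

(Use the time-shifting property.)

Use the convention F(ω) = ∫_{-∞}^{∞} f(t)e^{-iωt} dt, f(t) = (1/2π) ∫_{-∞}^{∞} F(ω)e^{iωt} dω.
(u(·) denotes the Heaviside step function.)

F[g](ω) = \frac{24 e^{6 i \omega}}{\left(i \omega + 16\right)^{5}}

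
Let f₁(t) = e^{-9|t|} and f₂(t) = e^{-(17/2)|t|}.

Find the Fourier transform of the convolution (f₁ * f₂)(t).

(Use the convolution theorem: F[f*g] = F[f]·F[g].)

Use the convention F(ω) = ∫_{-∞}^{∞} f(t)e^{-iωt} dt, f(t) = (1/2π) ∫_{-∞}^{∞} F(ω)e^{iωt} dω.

F[f₁*f₂](ω) = \frac{1224}{\left(\omega^{2} + 81\right) \left(4 \omega^{2} + 289\right)}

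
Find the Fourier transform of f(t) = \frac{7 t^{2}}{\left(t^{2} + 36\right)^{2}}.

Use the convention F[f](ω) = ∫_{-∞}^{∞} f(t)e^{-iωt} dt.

F(ω) = \frac{7 \pi \left(1 - 6 \left|{\omega}\right|\right) e^{- 6 \left|{\omega}\right|}}{12}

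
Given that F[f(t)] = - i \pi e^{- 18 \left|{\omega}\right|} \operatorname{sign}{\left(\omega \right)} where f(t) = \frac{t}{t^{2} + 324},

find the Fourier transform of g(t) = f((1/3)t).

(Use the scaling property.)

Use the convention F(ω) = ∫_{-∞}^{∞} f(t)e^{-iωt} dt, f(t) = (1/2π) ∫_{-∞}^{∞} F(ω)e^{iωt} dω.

F[g](ω) = - 3 i \pi e^{- 54 \left|{\omega}\right|} \operatorname{sign}{\left(\omega \right)}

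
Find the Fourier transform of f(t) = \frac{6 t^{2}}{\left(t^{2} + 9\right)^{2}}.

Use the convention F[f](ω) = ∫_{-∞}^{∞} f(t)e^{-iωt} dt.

F(ω) = \pi \left(1 - 3 \left|{\omega}\right|\right) e^{- 3 \left|{\omega}\right|}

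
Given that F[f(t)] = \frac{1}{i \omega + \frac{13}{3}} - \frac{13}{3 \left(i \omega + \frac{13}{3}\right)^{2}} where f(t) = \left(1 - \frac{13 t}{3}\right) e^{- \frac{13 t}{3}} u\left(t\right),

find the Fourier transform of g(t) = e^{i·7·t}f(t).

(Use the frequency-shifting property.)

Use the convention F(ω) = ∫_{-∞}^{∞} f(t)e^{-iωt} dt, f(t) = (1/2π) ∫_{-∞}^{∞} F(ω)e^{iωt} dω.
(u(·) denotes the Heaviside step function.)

F[g](ω) = \frac{9 i \left(7 - \omega\right)}{9 \omega^{2} - 6 \omega \left(21 + 13 i\right) + 272 + 546 i}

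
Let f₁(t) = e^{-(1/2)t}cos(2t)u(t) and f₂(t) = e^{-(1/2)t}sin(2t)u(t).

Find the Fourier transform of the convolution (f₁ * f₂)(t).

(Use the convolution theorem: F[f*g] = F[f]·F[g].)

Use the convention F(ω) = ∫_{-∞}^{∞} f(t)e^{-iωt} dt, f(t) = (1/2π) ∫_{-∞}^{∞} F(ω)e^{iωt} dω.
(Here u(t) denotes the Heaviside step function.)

F[f₁*f₂](ω) = \frac{16 \left(2 i \omega + 1\right)}{\left(\left(2 i \omega + 1\right)^{2} + 16\right)^{2}}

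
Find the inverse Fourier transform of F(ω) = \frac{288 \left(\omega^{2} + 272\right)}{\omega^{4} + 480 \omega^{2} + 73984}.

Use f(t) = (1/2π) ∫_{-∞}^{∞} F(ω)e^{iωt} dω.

f(t) = 9 e^{- 16 \left|{t}\right|} \cos{\left(4 \left|{t}\right| \right)}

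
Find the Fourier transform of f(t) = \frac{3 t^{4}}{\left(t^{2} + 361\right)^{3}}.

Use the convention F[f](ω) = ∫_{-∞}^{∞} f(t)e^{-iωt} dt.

F(ω) = \frac{3 \pi \left(361 \omega^{2} - 95 \left|{\omega}\right| + 3\right) e^{- 19 \left|{\omega}\right|}}{152}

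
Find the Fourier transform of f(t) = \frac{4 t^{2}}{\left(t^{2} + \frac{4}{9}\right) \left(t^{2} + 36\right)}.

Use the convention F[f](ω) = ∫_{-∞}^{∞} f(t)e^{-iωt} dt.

F(ω) = \frac{27 \pi e^{- 6 \left|{\omega}\right|}}{40} - \frac{3 \pi e^{- \frac{2 \left|{\omega}\right|}{3}}}{40}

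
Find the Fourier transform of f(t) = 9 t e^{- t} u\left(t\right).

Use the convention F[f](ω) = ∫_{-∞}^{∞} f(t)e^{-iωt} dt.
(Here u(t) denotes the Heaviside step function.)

F(ω) = \frac{9}{\left(i \omega + 1\right)^{2}}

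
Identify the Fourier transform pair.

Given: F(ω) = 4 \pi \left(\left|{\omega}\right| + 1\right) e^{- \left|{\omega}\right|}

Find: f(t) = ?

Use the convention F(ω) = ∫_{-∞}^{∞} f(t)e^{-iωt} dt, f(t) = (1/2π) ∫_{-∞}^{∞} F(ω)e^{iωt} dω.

f(t) = \frac{8}{\left(t^{2} + 1\right)^{2}}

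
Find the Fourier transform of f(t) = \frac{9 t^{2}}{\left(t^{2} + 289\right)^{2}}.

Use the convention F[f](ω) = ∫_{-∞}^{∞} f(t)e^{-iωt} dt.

F(ω) = \frac{9 \pi \left(1 - 17 \left|{\omega}\right|\right) e^{- 17 \left|{\omega}\right|}}{34}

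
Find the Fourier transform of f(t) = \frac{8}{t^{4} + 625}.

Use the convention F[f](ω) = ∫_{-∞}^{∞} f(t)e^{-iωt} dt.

F(ω) = \frac{8 \pi e^{- \frac{5 \sqrt{2} \left|{\omega}\right|}{2}} \sin{\left(\frac{5 \sqrt{2} \left|{\omega}\right|}{2} + \frac{\pi}{4} \right)}}{125}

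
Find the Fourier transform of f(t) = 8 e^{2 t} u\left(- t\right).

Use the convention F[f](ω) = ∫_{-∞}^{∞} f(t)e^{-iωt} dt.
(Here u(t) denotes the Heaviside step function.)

F(ω) = - \frac{8}{i \omega - 2}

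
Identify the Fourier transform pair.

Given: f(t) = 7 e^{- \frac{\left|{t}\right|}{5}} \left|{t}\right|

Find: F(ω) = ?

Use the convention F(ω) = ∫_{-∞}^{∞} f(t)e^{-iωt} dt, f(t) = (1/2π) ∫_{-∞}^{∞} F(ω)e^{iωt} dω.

F(ω) = \frac{350 \left(1 - 25 \omega^{2}\right)}{\left(25 \omega^{2} + 1\right)^{2}}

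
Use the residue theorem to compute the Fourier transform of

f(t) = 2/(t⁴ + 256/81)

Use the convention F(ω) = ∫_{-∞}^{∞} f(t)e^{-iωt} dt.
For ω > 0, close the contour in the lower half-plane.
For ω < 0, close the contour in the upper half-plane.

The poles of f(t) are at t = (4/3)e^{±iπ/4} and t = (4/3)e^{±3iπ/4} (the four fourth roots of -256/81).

Let g(z) = f(z)e^{-iωz}; for large |z| the factor e^{-iωz} decays in the lower half-plane when ω > 0 and in the upper half-plane when ω < 0.

Case ω > 0 (lower half-plane, clockwise contour ⇒ F(ω) = -2πi·ΣRes):
  Res_{z = - \frac{2 \sqrt{2}}{3} - \frac{2 \sqrt{2} i}{3}} g(z) = \frac{27 \sqrt{2} i \left(1 - i\right) e^{\frac{2 \sqrt{2} \omega \left(-1 + i\right)}{3}}}{256}
  Res_{z = \frac{2 \sqrt{2}}{3} - \frac{2 \sqrt{2} i}{3}} g(z) = \frac{27 \sqrt{2} i \left(1 + i\right) e^{- \frac{2 \sqrt{2} \omega \left(1 + i\right)}{3}}}{256}
  F(ω) = -2πi·ΣRes = \frac{27 \sqrt{2} \pi \left(1 - i\right) \left(e^{\frac{4 \sqrt{2} i \omega}{3}} + i\right) e^{- \frac{2 \sqrt{2} \omega \left(1 + i\right)}{3}}}{128} = \frac{27 \pi e^{- \frac{2 \sqrt{2} \omega}{3}} \sin{\left(\frac{2 \sqrt{2} \omega}{3} + \frac{\pi}{4} \right)}}{32}

Case ω < 0 (upper half-plane, counterclockwise contour ⇒ F(ω) = +2πi·ΣRes):
  Res_{z = \frac{2 \sqrt{2}}{3} + \frac{2 \sqrt{2} i}{3}} g(z) = \frac{27 \sqrt{2} i \left(-1 + i\right) e^{\frac{2 \sqrt{2} \omega \left(1 - i\right)}{3}}}{256}
  Res_{z = - \frac{2 \sqrt{2}}{3} + \frac{2 \sqrt{2} i}{3}} g(z) = \frac{27 \sqrt{2} \left(1 - i\right) e^{\frac{2 \sqrt{2} \omega \left(1 + i\right)}{3}}}{256}
  F(ω) = 2πi·ΣRes = - \frac{27 \sqrt{2} i \pi \left(i \left(1 - i\right) e^{\frac{2 \sqrt{2} \omega \left(1 - i\right)}{3}} - \left(1 - i\right) e^{\frac{2 \sqrt{2} \omega \left(1 + i\right)}{3}}\right)}{128} = \frac{27 \pi e^{\frac{2 \sqrt{2} \omega}{3}} \cos{\left(\frac{2 \sqrt{2} \omega}{3} + \frac{\pi}{4} \right)}}{32}

Both cases combine into a single formula in |ω|:

F(ω) = \frac{27 \pi e^{- \frac{2 \sqrt{2} \left|{\omega}\right|}{3}} \sin{\left(\frac{2 \sqrt{2} \left|{\omega}\right|}{3} + \frac{\pi}{4} \right)}}{32}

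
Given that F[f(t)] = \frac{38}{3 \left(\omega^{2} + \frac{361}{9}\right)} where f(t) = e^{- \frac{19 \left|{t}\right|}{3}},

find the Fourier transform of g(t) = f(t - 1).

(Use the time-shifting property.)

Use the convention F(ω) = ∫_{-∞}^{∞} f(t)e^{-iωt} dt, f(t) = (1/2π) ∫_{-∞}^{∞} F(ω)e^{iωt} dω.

F[g](ω) = \frac{114 e^{- i \omega}}{9 \omega^{2} + 361}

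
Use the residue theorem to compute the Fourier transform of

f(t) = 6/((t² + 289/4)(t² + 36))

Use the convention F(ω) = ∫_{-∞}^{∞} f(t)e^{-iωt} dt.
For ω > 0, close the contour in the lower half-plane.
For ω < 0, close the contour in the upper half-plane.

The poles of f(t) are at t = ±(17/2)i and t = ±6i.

Let g(z) = f(z)e^{-iωz}; for large |z| the factor e^{-iωz} decays in the lower half-plane when ω > 0 and in the upper half-plane when ω < 0.

Case ω > 0 (lower half-plane, clockwise contour ⇒ F(ω) = -2πi·ΣRes):
  Res_{z = - \frac{17 i}{2}} g(z) = - \frac{24 i e^{- \frac{17 \omega}{2}}}{2465}
  Res_{z = - 6 i} g(z) = \frac{2 i e^{- 6 \omega}}{145}
  F(ω) = -2πi·ΣRes = \frac{4 \pi e^{- 6 \omega}}{145} - \frac{48 \pi e^{- \frac{17 \omega}{2}}}{2465}

Case ω < 0 (upper half-plane, counterclockwise contour ⇒ F(ω) = +2πi·ΣRes):
  Res_{z = \frac{17 i}{2}} g(z) = \frac{24 i e^{\frac{17 \omega}{2}}}{2465}
  Res_{z = 6 i} g(z) = - \frac{2 i e^{6 \omega}}{145}
  F(ω) = 2πi·ΣRes = \frac{4 \pi \left(- 12 e^{\frac{17 \omega}{2}} + 17 e^{6 \omega}\right)}{2465}

Both cases combine into a single formula in |ω|:

F(ω) = \frac{4 \pi e^{- 6 \left|{\omega}\right|}}{145} - \frac{48 \pi e^{- \frac{17 \left|{\omega}\right|}{2}}}{2465}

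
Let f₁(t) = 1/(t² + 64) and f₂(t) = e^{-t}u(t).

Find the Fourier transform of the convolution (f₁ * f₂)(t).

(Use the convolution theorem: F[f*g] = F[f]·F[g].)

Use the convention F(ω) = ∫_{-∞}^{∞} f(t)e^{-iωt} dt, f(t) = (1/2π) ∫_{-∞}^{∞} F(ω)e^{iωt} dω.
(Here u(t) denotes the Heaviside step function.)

F[f₁*f₂](ω) = \frac{\pi e^{- 8 \left|{\omega}\right|}}{8 \left(i \omega + 1\right)}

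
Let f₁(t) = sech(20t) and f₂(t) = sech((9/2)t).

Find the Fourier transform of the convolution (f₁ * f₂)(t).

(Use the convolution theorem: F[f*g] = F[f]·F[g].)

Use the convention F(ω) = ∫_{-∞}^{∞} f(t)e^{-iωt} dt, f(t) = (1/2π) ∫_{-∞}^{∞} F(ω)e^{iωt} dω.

F[f₁*f₂](ω) = \frac{\pi^{2}}{90 \cosh{\left(\frac{\pi \omega}{40} \right)} \cosh{\left(\frac{\pi \omega}{9} \right)}}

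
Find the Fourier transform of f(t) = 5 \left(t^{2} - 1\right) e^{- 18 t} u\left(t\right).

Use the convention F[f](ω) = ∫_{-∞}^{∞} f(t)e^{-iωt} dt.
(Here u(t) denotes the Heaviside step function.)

F(ω) = \frac{5 \left(2 i \omega - \left(i \omega + 18\right)^{3} + 36\right)}{\left(i \omega + 18\right)^{4}}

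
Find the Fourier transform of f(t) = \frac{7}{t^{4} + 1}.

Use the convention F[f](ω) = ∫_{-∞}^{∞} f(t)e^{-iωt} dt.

F(ω) = 7 \pi e^{- \frac{\sqrt{2} \left|{\omega}\right|}{2}} \sin{\left(\frac{\sqrt{2} \left|{\omega}\right|}{2} + \frac{\pi}{4} \right)}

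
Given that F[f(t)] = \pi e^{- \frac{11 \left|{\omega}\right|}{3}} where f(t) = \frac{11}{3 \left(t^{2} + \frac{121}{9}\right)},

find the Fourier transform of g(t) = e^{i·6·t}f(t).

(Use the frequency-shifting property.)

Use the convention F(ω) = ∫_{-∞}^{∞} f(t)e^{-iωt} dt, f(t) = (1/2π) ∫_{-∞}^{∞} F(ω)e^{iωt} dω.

F[g](ω) = \pi e^{- \frac{11 \left|{\omega - 6}\right|}{3}}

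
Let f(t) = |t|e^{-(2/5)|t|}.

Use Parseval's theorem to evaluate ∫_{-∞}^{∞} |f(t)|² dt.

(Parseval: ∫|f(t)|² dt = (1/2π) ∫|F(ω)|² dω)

∫|f(t)|² dt = \frac{125}{16}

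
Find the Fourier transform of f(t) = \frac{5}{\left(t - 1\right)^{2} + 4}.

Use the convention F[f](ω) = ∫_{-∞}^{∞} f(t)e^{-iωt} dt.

F(ω) = \frac{5 \pi e^{- i \omega - 2 \left|{\omega}\right|}}{2}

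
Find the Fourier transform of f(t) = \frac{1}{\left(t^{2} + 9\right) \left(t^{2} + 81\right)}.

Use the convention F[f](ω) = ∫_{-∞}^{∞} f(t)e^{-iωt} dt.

F(ω) = \frac{\pi \left(3 e^{6 \left|{\omega}\right|} - 1\right) e^{- 9 \left|{\omega}\right|}}{648}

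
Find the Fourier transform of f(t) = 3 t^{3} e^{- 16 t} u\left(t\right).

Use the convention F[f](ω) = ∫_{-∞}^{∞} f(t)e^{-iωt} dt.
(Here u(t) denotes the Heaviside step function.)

F(ω) = \frac{18}{\left(i \omega + 16\right)^{4}}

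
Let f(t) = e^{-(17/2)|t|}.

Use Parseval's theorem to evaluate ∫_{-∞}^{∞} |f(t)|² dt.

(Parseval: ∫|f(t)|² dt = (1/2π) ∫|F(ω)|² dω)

∫|f(t)|² dt = \frac{2}{17}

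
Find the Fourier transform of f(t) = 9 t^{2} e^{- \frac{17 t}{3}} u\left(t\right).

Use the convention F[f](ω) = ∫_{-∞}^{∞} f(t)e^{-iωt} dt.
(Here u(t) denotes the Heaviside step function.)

F(ω) = \frac{486}{\left(3 i \omega + 17\right)^{3}}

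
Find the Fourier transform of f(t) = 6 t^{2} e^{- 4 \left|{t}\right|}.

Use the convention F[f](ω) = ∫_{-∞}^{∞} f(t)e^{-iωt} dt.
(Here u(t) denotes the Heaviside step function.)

F(ω) = \frac{96 \left(16 - 3 \omega^{2}\right)}{\left(\omega^{2} + 16\right)^{3}}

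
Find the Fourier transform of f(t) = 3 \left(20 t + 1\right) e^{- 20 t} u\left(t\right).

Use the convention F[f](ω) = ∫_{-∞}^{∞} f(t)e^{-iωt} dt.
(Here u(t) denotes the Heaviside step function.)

F(ω) = \frac{3 \left(- i \omega - 40\right)}{\omega^{2} - 40 i \omega - 400}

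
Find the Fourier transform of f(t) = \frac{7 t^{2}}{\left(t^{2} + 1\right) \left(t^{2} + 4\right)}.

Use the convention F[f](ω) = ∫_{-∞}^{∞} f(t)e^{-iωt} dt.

F(ω) = \frac{7 \pi \left(2 - e^{\left|{\omega}\right|}\right) e^{- 2 \left|{\omega}\right|}}{3}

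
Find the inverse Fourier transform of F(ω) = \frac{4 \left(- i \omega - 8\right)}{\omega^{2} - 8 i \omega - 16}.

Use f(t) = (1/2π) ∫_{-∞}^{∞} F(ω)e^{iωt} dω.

f(t) = 4 \left(4 t + 1\right) e^{- 4 t} u\left(t\right)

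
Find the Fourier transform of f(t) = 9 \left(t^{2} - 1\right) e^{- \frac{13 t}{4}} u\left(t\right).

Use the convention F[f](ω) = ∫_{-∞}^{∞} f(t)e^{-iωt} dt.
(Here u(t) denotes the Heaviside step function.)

F(ω) = \frac{36 \left(128 i \omega - \left(4 i \omega + 13\right)^{3} + 416\right)}{\left(4 i \omega + 13\right)^{4}}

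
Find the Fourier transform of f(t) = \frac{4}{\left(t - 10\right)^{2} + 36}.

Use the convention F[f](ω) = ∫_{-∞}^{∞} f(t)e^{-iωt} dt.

F(ω) = \frac{2 \pi e^{- 10 i \omega - 6 \left|{\omega}\right|}}{3}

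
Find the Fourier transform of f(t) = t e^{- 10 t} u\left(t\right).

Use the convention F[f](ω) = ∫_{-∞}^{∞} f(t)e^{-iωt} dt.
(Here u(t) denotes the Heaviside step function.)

F(ω) = \frac{1}{\left(i \omega + 10\right)^{2}}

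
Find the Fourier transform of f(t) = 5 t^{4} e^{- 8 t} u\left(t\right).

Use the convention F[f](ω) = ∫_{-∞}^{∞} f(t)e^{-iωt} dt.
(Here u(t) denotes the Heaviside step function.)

F(ω) = \frac{120}{\left(i \omega + 8\right)^{5}}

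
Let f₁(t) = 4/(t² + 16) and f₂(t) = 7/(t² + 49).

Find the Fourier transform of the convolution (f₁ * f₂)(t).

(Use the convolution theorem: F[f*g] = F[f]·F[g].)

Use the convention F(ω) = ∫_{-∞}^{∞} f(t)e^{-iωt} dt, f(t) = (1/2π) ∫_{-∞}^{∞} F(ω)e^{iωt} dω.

F[f₁*f₂](ω) = \pi^{2} e^{- 11 \left|{\omega}\right|}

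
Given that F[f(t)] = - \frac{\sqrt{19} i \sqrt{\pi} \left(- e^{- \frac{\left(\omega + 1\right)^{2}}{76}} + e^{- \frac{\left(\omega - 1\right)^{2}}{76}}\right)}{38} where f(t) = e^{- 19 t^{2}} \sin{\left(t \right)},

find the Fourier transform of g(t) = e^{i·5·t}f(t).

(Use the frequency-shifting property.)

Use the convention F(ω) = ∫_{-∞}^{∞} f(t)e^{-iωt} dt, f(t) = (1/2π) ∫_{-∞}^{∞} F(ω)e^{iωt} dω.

F[g](ω) = \frac{\sqrt{19} i \sqrt{\pi} \left(- e^{\frac{\omega}{19}} + e^{\frac{5}{19}}\right) e^{- \frac{\omega^{2}}{76} + \frac{2 \omega}{19} - \frac{9}{19}}}{38}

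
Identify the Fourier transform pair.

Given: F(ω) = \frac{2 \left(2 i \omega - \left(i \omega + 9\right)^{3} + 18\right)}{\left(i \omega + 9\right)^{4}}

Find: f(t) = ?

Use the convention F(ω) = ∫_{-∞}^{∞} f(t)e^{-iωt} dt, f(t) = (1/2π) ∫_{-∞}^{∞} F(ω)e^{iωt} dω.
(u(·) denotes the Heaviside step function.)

f(t) = 2 \left(t^{2} - 1\right) e^{- 9 t} u\left(t\right)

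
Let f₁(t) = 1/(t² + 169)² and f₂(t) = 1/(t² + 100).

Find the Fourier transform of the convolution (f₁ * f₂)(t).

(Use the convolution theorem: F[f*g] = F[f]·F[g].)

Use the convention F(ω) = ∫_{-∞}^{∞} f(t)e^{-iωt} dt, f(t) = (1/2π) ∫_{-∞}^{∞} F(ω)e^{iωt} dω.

F[f₁*f₂](ω) = \frac{\pi^{2} \left(13 \left|{\omega}\right| + 1\right) e^{- 23 \left|{\omega}\right|}}{43940}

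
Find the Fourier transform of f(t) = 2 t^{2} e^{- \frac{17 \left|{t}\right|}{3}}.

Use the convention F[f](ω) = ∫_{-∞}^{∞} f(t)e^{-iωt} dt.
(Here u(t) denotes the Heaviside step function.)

F(ω) = \frac{3672 \left(289 - 27 \omega^{2}\right)}{\left(9 \omega^{2} + 289\right)^{3}}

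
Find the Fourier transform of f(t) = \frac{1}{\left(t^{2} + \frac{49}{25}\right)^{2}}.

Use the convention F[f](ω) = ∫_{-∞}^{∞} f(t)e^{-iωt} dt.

F(ω) = \frac{25 \pi \left(7 \left|{\omega}\right| + 5\right) e^{- \frac{7 \left|{\omega}\right|}{5}}}{686}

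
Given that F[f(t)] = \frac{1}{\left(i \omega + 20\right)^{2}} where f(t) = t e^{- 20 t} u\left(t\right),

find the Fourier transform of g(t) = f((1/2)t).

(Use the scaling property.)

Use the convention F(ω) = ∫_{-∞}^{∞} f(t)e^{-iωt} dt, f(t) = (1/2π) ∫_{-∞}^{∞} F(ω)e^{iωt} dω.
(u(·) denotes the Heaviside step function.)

F[g](ω) = \frac{1}{2 \left(i \omega + 10\right)^{2}}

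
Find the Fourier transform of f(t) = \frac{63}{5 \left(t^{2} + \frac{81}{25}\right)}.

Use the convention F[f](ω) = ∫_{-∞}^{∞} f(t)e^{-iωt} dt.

F(ω) = 7 \pi e^{- \frac{9 \left|{\omega}\right|}{5}}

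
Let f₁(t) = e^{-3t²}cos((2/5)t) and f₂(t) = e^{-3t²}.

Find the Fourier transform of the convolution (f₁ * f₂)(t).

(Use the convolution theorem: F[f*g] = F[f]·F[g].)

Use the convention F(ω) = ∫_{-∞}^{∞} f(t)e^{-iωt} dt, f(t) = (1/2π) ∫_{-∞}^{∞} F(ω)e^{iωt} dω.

F[f₁*f₂](ω) = \frac{\pi \left(e^{\frac{2 \omega}{15}} + 1\right) e^{- \frac{\omega^{2}}{6} - \frac{\omega}{15} - \frac{1}{75}}}{6}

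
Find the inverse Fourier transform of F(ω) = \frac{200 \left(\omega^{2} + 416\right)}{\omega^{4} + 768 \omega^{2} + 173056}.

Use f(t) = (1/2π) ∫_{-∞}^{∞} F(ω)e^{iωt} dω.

f(t) = 5 e^{- 20 \left|{t}\right|} \cos{\left(4 \left|{t}\right| \right)}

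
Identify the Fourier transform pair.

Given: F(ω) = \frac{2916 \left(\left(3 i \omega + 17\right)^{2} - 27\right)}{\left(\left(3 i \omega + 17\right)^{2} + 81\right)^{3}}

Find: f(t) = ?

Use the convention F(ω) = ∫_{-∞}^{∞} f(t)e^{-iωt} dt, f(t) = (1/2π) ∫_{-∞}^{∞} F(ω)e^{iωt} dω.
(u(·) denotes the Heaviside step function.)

f(t) = 2 t^{2} e^{- \frac{17 t}{3}} \sin{\left(3 t \right)} u\left(t\right)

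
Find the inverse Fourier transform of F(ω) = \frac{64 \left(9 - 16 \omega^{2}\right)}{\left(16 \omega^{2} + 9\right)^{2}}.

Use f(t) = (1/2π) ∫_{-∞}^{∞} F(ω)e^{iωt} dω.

f(t) = 2 e^{- \frac{3 \left|{t}\right|}{4}} \left|{t}\right|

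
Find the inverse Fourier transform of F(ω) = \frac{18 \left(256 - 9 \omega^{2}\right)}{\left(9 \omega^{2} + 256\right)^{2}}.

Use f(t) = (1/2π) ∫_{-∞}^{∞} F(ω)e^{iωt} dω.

f(t) = e^{- \frac{16 \left|{t}\right|}{3}} \left|{t}\right|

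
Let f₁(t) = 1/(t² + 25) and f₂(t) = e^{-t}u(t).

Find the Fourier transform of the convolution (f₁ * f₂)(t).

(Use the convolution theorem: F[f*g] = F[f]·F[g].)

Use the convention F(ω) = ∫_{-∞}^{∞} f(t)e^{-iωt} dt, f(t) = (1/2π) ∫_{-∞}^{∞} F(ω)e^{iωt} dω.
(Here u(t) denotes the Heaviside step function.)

F[f₁*f₂](ω) = \frac{\pi e^{- 5 \left|{\omega}\right|}}{5 \left(i \omega + 1\right)}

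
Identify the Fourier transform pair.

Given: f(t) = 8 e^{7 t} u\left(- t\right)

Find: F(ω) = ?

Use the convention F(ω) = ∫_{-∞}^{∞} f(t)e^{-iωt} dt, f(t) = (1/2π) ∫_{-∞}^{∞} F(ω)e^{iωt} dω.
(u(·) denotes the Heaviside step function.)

F(ω) = - \frac{8}{i \omega - 7}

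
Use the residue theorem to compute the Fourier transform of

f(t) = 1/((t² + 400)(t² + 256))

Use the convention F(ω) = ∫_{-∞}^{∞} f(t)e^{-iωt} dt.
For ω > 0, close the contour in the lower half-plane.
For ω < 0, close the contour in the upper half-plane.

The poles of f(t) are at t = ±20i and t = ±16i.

Let g(z) = f(z)e^{-iωz}; for large |z| the factor e^{-iωz} decays in the lower half-plane when ω > 0 and in the upper half-plane when ω < 0.

Case ω > 0 (lower half-plane, clockwise contour ⇒ F(ω) = -2πi·ΣRes):
  Res_{z = - 20 i} g(z) = - \frac{i e^{- 20 \omega}}{5760}
  Res_{z = - 16 i} g(z) = \frac{i e^{- 16 \omega}}{4608}
  F(ω) = -2πi·ΣRes = \frac{\pi \left(5 e^{4 \omega} - 4\right) e^{- 20 \omega}}{11520}

Case ω < 0 (upper half-plane, counterclockwise contour ⇒ F(ω) = +2πi·ΣRes):
  Res_{z = 20 i} g(z) = \frac{i e^{20 \omega}}{5760}
  Res_{z = 16 i} g(z) = - \frac{i e^{16 \omega}}{4608}
  F(ω) = 2πi·ΣRes = \frac{\pi \left(5 - 4 e^{4 \omega}\right) e^{16 \omega}}{11520}

Both cases combine into a single formula in |ω|:

F(ω) = \frac{\pi \left(5 e^{4 \left|{\omega}\right|} - 4\right) e^{- 20 \left|{\omega}\right|}}{11520}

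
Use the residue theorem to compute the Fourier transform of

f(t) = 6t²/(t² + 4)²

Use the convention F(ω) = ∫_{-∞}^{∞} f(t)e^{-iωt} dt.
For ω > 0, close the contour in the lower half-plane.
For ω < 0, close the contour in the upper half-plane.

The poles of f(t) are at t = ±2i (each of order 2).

Let g(z) = f(z)e^{-iωz}; for large |z| the factor e^{-iωz} decays in the lower half-plane when ω > 0 and in the upper half-plane when ω < 0.

Case ω > 0 (lower half-plane, clockwise contour ⇒ F(ω) = -2πi·ΣRes):
  Res_{z = - 2 i} g(z) = \frac{3 i \left(1 - 2 \omega\right) e^{- 2 \omega}}{4} (pole of order 2)
  F(ω) = -2πi·ΣRes = \frac{3 \pi \left(1 - 2 \omega\right) e^{- 2 \omega}}{2}

Case ω < 0 (upper half-plane, counterclockwise contour ⇒ F(ω) = +2πi·ΣRes):
  Res_{z = 2 i} g(z) = \frac{3 i \left(- 2 \omega - 1\right) e^{2 \omega}}{4} (pole of order 2)
  F(ω) = 2πi·ΣRes = \frac{3 \pi \left(2 \omega + 1\right) e^{2 \omega}}{2}

Both cases combine into a single formula in |ω|:

F(ω) = \frac{3 \pi \left(1 - 2 \left|{\omega}\right|\right) e^{- 2 \left|{\omega}\right|}}{2}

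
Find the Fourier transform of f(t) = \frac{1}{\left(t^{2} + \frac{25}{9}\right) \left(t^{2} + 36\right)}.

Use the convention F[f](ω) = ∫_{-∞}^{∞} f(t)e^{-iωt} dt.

F(ω) = - \frac{3 \pi e^{- 6 \left|{\omega}\right|}}{598} + \frac{27 \pi e^{- \frac{5 \left|{\omega}\right|}{3}}}{1495}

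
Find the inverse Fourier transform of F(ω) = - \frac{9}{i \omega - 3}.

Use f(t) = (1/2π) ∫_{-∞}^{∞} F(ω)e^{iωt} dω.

f(t) = 9 e^{3 t} u\left(- t\right)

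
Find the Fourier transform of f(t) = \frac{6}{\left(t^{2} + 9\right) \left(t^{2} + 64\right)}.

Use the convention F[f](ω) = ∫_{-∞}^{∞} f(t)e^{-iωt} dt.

F(ω) = \frac{\pi \left(8 e^{5 \left|{\omega}\right|} - 3\right) e^{- 8 \left|{\omega}\right|}}{220}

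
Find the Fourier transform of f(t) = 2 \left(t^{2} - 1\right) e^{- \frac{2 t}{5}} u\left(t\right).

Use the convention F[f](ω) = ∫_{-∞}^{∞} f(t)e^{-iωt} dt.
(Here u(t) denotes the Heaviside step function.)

F(ω) = \frac{10 \left(250 i \omega - \left(5 i \omega + 2\right)^{3} + 100\right)}{\left(5 i \omega + 2\right)^{4}}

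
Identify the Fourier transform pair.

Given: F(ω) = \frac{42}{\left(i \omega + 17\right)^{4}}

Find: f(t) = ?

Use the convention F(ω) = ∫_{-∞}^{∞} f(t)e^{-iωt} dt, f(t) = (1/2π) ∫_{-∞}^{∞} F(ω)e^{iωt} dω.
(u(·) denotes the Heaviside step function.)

f(t) = 7 t^{3} e^{- 17 t} u\left(t\right)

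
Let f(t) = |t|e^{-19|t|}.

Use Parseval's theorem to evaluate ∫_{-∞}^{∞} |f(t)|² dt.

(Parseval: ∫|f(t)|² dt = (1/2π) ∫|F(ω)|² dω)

∫|f(t)|² dt = \frac{1}{13718}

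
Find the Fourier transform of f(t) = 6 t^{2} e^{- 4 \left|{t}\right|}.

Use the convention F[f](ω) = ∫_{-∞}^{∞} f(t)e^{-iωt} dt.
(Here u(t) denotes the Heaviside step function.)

F(ω) = \frac{96 \left(16 - 3 \omega^{2}\right)}{\left(\omega^{2} + 16\right)^{3}}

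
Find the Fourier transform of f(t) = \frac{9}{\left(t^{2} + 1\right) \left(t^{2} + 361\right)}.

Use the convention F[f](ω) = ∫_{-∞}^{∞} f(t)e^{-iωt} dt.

F(ω) = \frac{\pi e^{- \left|{\omega}\right|}}{40} - \frac{\pi e^{- 19 \left|{\omega}\right|}}{760}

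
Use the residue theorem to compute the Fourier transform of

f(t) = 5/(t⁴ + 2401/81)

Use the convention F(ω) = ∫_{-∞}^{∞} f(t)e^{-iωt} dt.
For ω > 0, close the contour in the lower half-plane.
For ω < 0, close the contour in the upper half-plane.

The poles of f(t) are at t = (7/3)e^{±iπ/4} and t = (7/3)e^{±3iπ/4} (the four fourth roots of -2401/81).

Let g(z) = f(z)e^{-iωz}; for large |z| the factor e^{-iωz} decays in the lower half-plane when ω > 0 and in the upper half-plane when ω < 0.

Case ω > 0 (lower half-plane, clockwise contour ⇒ F(ω) = -2πi·ΣRes):
  Res_{z = - \frac{7 \sqrt{2}}{6} - \frac{7 \sqrt{2} i}{6}} g(z) = \frac{135 \sqrt{2} i \left(1 - i\right) e^{\frac{7 \sqrt{2} \omega \left(-1 + i\right)}{6}}}{2744}
  Res_{z = \frac{7 \sqrt{2}}{6} - \frac{7 \sqrt{2} i}{6}} g(z) = \frac{135 \sqrt{2} i \left(1 + i\right) e^{- \frac{7 \sqrt{2} \omega \left(1 + i\right)}{6}}}{2744}
  F(ω) = -2πi·ΣRes = \frac{135 \sqrt{2} \pi \left(1 - i\right) \left(e^{\frac{7 \sqrt{2} i \omega}{3}} + i\right) e^{- \frac{7 \sqrt{2} \omega \left(1 + i\right)}{6}}}{1372} = \frac{135 \pi e^{- \frac{7 \sqrt{2} \omega}{6}} \sin{\left(\frac{7 \sqrt{2} \omega}{6} + \frac{\pi}{4} \right)}}{343}

Case ω < 0 (upper half-plane, counterclockwise contour ⇒ F(ω) = +2πi·ΣRes):
  Res_{z = \frac{7 \sqrt{2}}{6} + \frac{7 \sqrt{2} i}{6}} g(z) = \frac{135 \sqrt{2} i \left(-1 + i\right) e^{\frac{7 \sqrt{2} \omega \left(1 - i\right)}{6}}}{2744}
  Res_{z = - \frac{7 \sqrt{2}}{6} + \frac{7 \sqrt{2} i}{6}} g(z) = \frac{135 \sqrt{2} \left(1 - i\right) e^{\frac{7 \sqrt{2} \omega \left(1 + i\right)}{6}}}{2744}
  F(ω) = 2πi·ΣRes = - \frac{135 \sqrt{2} i \pi \left(i \left(1 - i\right) e^{\frac{7 \sqrt{2} \omega \left(1 - i\right)}{6}} - \left(1 - i\right) e^{\frac{7 \sqrt{2} \omega \left(1 + i\right)}{6}}\right)}{1372} = \frac{135 \pi e^{\frac{7 \sqrt{2} \omega}{6}} \cos{\left(\frac{7 \sqrt{2} \omega}{6} + \frac{\pi}{4} \right)}}{343}

Both cases combine into a single formula in |ω|:

F(ω) = \frac{135 \pi e^{- \frac{7 \sqrt{2} \left|{\omega}\right|}{6}} \sin{\left(\frac{7 \sqrt{2} \left|{\omega}\right|}{6} + \frac{\pi}{4} \right)}}{343}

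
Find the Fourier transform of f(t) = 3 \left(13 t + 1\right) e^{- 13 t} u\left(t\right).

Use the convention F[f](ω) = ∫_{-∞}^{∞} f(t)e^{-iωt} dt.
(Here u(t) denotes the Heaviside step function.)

F(ω) = \frac{3 \left(- i \omega - 26\right)}{\omega^{2} - 26 i \omega - 169}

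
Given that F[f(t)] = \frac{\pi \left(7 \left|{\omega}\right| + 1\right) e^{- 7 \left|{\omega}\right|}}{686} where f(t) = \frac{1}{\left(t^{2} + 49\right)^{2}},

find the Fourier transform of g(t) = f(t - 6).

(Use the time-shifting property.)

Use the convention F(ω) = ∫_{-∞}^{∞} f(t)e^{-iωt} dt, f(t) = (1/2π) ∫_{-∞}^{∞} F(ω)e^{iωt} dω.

F[g](ω) = \frac{\pi \left(7 \left|{\omega}\right| + 1\right) e^{- 6 i \omega - 7 \left|{\omega}\right|}}{686}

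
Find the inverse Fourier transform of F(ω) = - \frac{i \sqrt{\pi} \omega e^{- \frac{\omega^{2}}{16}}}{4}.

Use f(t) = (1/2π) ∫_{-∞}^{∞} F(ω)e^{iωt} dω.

f(t) = 4 t e^{- 4 t^{2}}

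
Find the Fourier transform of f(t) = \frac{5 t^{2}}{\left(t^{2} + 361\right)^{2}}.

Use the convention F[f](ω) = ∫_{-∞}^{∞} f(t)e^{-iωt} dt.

F(ω) = \frac{5 \pi \left(1 - 19 \left|{\omega}\right|\right) e^{- 19 \left|{\omega}\right|}}{38}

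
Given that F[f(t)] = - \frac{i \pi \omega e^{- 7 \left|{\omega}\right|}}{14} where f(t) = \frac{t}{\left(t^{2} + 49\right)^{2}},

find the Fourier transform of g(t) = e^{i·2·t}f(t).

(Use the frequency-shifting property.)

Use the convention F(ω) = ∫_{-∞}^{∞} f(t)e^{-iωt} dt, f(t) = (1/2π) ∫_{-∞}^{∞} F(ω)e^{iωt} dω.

F[g](ω) = \frac{i \pi \left(2 - \omega\right) e^{- 7 \left|{\omega - 2}\right|}}{14}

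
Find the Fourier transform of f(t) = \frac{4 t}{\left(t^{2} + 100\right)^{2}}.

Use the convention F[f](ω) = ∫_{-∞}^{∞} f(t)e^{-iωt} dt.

F(ω) = - \frac{i \pi \omega e^{- 10 \left|{\omega}\right|}}{5}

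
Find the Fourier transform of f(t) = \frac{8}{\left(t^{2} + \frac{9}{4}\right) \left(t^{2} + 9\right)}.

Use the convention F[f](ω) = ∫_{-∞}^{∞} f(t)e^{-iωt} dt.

F(ω) = - \frac{32 \pi e^{- 3 \left|{\omega}\right|}}{81} + \frac{64 \pi e^{- \frac{3 \left|{\omega}\right|}{2}}}{81}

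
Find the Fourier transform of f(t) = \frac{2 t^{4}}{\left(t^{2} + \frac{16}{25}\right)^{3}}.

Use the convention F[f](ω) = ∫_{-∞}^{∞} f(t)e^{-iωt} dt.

F(ω) = \frac{\pi \left(16 \omega^{2} - 100 \left|{\omega}\right| + 75\right) e^{- \frac{4 \left|{\omega}\right|}{5}}}{80}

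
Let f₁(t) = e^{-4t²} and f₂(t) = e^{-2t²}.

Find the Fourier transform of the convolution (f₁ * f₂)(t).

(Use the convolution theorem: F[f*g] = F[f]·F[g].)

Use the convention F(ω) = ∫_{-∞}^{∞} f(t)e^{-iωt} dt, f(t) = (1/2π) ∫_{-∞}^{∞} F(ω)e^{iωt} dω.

F[f₁*f₂](ω) = \frac{\sqrt{2} \pi e^{- \frac{3 \omega^{2}}{16}}}{4}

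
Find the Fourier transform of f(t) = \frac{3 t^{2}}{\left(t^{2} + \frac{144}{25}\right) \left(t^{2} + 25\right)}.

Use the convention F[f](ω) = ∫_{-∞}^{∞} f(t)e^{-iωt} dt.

F(ω) = \frac{375 \pi e^{- 5 \left|{\omega}\right|}}{481} - \frac{180 \pi e^{- \frac{12 \left|{\omega}\right|}{5}}}{481}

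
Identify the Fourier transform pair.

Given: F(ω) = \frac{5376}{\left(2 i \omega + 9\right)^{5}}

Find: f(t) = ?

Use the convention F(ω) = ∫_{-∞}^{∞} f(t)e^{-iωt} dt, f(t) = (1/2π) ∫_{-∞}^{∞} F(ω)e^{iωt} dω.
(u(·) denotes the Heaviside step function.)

f(t) = 7 t^{4} e^{- \frac{9 t}{2}} u\left(t\right)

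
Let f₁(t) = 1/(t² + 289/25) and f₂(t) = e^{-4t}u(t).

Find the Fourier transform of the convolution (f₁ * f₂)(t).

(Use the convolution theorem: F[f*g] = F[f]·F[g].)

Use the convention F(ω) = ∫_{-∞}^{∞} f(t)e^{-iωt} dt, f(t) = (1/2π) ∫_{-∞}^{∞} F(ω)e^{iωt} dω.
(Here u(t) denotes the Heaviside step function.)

F[f₁*f₂](ω) = \frac{5 \pi e^{- \frac{17 \left|{\omega}\right|}{5}}}{17 \left(i \omega + 4\right)}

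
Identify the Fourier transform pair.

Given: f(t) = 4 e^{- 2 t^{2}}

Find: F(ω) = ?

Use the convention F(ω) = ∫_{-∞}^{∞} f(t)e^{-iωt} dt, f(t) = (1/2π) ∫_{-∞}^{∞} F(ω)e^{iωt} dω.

F(ω) = 2 \sqrt{2} \sqrt{\pi} e^{- \frac{\omega^{2}}{8}}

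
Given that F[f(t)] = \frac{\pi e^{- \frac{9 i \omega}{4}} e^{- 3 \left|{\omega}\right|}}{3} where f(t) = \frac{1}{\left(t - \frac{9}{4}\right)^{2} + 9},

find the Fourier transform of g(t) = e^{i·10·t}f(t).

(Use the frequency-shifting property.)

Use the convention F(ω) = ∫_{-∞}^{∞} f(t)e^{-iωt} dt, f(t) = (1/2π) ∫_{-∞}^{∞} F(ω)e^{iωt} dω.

F[g](ω) = \frac{\pi e^{- \frac{9 i \left(\omega - 10\right)}{4} - 3 \left|{\omega - 10}\right|}}{3}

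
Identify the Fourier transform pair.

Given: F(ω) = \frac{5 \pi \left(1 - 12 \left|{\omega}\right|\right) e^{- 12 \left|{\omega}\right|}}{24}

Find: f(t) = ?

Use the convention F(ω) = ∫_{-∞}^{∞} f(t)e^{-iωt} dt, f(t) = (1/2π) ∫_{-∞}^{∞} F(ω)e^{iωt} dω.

f(t) = \frac{5 t^{2}}{\left(t^{2} + 144\right)^{2}}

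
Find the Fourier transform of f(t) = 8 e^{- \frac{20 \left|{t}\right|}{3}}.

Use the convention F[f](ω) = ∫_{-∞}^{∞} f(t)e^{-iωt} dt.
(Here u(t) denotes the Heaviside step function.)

F(ω) = \frac{960}{9 \omega^{2} + 400}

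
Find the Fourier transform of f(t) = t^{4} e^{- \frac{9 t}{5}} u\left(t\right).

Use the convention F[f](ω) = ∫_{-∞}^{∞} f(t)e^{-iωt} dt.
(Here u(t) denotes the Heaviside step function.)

F(ω) = \frac{75000}{\left(5 i \omega + 9\right)^{5}}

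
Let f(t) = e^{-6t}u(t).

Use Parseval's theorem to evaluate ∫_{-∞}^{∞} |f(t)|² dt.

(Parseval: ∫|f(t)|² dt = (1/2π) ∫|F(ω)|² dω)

∫|f(t)|² dt = \frac{1}{12}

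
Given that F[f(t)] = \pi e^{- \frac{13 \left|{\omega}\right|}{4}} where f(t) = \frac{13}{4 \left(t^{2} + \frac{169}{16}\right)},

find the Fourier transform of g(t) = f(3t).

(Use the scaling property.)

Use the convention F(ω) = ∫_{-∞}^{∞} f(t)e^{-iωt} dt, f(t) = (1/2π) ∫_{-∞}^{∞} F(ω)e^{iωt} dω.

F[g](ω) = \frac{\pi e^{- \frac{13 \left|{\omega}\right|}{12}}}{3}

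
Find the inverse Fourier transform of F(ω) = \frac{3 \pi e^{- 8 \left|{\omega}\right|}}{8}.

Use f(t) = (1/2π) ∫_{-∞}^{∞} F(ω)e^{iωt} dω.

f(t) = \frac{3}{t^{2} + 64}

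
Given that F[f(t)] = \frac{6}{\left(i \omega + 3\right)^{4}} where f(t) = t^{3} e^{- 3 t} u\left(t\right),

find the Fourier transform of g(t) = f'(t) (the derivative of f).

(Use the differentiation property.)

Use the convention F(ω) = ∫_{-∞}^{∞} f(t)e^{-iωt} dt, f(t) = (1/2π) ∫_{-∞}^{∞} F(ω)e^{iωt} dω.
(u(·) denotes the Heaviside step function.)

F[g](ω) = \frac{6 i \omega}{\left(i \omega + 3\right)^{4}}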